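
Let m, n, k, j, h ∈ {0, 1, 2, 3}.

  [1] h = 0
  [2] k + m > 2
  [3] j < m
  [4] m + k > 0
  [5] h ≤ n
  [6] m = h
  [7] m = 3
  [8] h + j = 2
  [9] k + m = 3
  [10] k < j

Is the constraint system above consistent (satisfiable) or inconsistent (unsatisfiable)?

Constraint 7 fixes m = 3 and constraint 1 fixes h = 0, but constraint 6 requires m = h. Since 3 ≠ 0, contradiction.

Unsatisfiable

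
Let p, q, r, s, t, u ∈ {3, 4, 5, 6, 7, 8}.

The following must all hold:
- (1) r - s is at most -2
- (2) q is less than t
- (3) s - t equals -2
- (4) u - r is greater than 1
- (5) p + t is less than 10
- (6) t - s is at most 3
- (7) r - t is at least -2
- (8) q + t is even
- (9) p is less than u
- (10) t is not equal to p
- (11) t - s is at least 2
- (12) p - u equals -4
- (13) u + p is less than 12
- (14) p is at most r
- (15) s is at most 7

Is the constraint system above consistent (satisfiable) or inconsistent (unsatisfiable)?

Unsatisfiable

Constraints 1, 7, and 11 give s − r ≥ 2, r − t ≥ -2, t − s ≥ 2.
Adding all 3 inequalities: the left sides telescope to 0, and the right sides sum to 2 + (-2) + 2 = 2. So 0 ≥ 2, which is false.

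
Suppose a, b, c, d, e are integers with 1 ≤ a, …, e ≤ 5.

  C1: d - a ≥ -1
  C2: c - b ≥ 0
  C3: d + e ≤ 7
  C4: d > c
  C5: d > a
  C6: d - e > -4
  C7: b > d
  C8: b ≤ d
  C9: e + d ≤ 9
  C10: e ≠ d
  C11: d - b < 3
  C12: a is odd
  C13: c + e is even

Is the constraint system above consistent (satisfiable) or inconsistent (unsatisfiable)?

Constraints 2, 4, and 7 give d < b, b ≤ c, c < d. Chaining: d < b ≤ c < d, which forces d < d — impossible.

Unsatisfiable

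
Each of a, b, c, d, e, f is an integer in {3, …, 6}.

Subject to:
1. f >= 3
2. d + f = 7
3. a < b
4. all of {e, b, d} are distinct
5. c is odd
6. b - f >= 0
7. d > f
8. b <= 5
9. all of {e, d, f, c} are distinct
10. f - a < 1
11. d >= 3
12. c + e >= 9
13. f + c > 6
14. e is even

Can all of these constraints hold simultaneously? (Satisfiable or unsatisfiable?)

Satisfiable

Try a = 4, b = 5, c = 5, d = 4, e = 6, f = 3.
Check constraint 2: d + f = 7; constraint 6: b - f = 2. The remaining constraints are straightforward to verify.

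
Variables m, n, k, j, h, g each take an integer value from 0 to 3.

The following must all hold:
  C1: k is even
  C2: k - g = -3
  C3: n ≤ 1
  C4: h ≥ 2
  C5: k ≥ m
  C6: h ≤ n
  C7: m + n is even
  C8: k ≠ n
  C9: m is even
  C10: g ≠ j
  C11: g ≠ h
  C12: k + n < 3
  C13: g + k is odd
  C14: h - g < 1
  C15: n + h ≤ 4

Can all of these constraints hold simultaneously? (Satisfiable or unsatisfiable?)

From constraints 4 and 6: n ≥ h and h ≥ 2, so n ≥ 2. From constraint 3: n ≤ 1. But 1 < 2, so no value of n works.

Unsatisfiable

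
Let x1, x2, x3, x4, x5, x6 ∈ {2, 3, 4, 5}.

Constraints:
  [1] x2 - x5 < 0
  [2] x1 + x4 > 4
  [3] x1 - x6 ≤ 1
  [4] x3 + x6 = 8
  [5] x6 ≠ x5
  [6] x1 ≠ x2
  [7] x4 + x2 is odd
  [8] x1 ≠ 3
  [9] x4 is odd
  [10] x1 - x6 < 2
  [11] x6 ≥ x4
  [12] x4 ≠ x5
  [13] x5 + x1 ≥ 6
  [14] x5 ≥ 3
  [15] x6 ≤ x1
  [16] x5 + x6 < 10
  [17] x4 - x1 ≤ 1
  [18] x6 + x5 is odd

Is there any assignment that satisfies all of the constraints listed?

Satisfiable

Try x1 = 4, x2 = 2, x3 = 5, x4 = 3, x5 = 4, x6 = 3.
Check constraint 1: x2 - x5 = -2; constraint 2: x1 + x4 = 7. The remaining constraints are straightforward to verify.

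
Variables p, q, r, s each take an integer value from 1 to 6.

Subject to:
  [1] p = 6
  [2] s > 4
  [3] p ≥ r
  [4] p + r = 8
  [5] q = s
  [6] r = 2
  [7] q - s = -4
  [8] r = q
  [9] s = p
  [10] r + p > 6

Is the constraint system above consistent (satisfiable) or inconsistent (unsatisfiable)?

Unsatisfiable

Constraint 6 fixes r = 2 and constraint 1 fixes p = 6. Constraints 5, 8, and 9 give r = q = s = p, so r = p. But 2 ≠ 6 — contradiction.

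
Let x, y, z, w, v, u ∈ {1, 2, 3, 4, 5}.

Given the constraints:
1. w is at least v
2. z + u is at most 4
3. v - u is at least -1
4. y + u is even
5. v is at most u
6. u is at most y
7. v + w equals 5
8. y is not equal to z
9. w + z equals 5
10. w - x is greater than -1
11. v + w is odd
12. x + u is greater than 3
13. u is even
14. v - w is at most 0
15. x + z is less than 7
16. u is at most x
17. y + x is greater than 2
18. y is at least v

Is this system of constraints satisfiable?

Satisfiable

Setting (x, y, z, w, v, u) = (3, 2, 1, 4, 1, 2) satisfies everything: constraint 2: z + u = 3; constraint 3: v - u = -1; constraint 7: v + w = 5, and the others follow.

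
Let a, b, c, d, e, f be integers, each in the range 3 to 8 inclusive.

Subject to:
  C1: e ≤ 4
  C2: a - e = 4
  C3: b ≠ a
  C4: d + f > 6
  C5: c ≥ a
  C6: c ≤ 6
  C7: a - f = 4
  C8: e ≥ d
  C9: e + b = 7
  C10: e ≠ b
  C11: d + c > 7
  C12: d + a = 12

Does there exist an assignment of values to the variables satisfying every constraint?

Unsatisfiable

From constraints 1 and 8: d ≤ e ≤ 4. From constraints 5 and 6: a ≤ c ≤ 6. Hence d + a ≤ 10. But constraint 12 requires d + a = 12, and 12 > 10. Contradiction.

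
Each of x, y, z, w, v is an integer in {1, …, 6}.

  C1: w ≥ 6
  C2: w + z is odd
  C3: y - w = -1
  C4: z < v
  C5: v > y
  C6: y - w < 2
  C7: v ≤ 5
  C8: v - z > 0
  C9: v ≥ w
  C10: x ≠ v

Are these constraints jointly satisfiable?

From constraint 1: w ≥ 6. From constraints 7 and 9: w ≤ v and v ≤ 5, so w ≤ 5. But 5 < 6, so no value of w works.

Unsatisfiable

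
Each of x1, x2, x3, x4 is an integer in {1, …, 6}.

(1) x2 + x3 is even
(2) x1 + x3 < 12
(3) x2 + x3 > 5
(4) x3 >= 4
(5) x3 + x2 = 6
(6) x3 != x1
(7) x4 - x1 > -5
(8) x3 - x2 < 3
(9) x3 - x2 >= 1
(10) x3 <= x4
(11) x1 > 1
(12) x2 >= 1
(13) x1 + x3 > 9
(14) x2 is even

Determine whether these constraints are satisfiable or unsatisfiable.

Try x1 = 6, x2 = 2, x3 = 4, x4 = 4.
Check constraint 2: x1 + x3 = 10; constraint 3: x2 + x3 = 6; constraint 5: x3 + x2 = 6. The remaining constraints are straightforward to verify.

Satisfiable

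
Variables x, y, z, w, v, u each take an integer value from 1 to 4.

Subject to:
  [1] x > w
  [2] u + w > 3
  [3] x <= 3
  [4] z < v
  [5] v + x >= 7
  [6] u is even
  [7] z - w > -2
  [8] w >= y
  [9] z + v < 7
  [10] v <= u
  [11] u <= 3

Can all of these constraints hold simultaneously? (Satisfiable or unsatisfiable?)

Unsatisfiable

From constraints 10 and 11: v ≤ u ≤ 3. From constraint 3: x ≤ 3. Hence v + x ≤ 6. But constraint 5 requires v + x ≥ 7, and 7 > 6. Contradiction.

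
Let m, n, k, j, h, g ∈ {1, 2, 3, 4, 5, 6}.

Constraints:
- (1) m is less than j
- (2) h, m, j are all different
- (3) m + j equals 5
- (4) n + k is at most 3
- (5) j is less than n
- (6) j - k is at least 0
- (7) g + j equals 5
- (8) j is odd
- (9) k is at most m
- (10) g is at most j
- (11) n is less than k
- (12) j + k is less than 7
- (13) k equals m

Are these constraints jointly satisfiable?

Unsatisfiable

Constraints 1, 5, 9, and 11 give j < n, n < k, k ≤ m, m < j. Chaining: j < n < k ≤ m < j, which forces j < j — impossible.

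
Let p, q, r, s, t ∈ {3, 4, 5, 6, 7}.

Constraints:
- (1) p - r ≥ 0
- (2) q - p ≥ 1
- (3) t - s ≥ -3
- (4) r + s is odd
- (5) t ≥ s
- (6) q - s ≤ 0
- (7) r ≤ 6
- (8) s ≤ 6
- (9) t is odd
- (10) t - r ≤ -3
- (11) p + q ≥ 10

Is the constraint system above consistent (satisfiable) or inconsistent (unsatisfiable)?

Constraints 1, 2, 3, 6, and 10 give p − r ≥ 0, r − t ≥ 3, t − s ≥ -3, s − q ≥ 0, q − p ≥ 1.
Adding all 5 inequalities: the left sides telescope to 0, and the right sides sum to 0 + 3 + (-3) + 0 + 1 = 1. So 0 ≥ 1, which is false.

Unsatisfiable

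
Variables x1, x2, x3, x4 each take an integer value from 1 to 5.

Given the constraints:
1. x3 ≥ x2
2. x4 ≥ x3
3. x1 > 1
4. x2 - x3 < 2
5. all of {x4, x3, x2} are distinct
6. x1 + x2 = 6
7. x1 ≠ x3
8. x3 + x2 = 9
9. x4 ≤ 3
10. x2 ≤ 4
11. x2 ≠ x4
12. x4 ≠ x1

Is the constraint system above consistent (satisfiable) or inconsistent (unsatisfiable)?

From constraints 2 and 9: x3 ≤ x4 ≤ 3. From constraint 10: x2 ≤ 4. Hence x3 + x2 ≤ 7. But constraint 8 requires x3 + x2 = 9, and 9 > 7. Contradiction.

Unsatisfiable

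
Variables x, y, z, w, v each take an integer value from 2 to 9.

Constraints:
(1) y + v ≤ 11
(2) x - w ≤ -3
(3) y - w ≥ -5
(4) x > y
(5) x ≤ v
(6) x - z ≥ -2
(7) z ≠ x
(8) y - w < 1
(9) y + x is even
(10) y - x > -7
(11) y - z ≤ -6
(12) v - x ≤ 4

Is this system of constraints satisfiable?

Unsatisfiable

Constraints 2, 3, 6, and 11 give w − x ≥ 3, x − z ≥ -2, z − y ≥ 6, y − w ≥ -5.
Adding all 4 inequalities: the left sides telescope to 0, and the right sides sum to 3 + (-2) + 6 + (-5) = 2. So 0 ≥ 2, which is false.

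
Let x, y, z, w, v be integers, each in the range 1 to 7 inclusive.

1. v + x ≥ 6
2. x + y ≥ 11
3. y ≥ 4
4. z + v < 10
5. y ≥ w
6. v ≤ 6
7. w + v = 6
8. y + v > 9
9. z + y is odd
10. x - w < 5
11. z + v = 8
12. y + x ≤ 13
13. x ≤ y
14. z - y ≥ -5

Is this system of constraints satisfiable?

One satisfying assignment is x = 4, y = 7, z = 4, w = 2, v = 4.
For the less obvious constraints — constraint 1: v + x = 8; constraint 2: x + y = 11; constraint 4: z + v = 8 — and the others hold by inspection.

Satisfiable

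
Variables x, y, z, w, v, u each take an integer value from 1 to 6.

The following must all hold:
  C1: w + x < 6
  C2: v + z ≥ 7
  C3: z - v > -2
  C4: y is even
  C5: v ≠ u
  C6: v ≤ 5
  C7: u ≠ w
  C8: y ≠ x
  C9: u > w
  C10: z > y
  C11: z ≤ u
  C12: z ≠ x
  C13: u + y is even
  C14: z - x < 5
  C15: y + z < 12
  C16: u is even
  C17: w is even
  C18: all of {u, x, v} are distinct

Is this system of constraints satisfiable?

Try x = 1, y = 4, z = 5, w = 4, v = 5, u = 6.
Check constraint 1: w + x = 5; constraint 2: v + z = 10; constraint 3: z - v = 0. The remaining constraints are straightforward to verify.

Satisfiable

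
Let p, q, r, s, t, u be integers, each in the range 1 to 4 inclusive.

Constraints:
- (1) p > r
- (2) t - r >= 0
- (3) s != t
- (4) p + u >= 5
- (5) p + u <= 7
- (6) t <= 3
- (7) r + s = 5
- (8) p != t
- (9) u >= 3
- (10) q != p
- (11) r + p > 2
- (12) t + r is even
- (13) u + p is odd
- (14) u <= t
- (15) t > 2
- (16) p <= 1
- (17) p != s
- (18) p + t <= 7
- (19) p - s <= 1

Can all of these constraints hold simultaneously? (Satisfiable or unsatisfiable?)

From constraint 16: p ≤ 1. From constraints 6 and 14: u ≤ t ≤ 3. Hence p + u ≤ 4. But constraint 4 requires p + u ≥ 5, and 5 > 4. Contradiction.

Unsatisfiable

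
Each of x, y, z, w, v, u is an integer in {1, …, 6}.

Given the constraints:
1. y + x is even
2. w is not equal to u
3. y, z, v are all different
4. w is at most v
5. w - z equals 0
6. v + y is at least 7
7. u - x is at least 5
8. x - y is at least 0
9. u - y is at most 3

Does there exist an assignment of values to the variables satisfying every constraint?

Constraints 7, 8, and 9 give x − y ≥ 0, y − u ≥ -3, u − x ≥ 5.
Adding all 3 inequalities: the left sides telescope to 0, and the right sides sum to 0 + (-3) + 5 = 2. So 0 ≥ 2, which is false.

Unsatisfiable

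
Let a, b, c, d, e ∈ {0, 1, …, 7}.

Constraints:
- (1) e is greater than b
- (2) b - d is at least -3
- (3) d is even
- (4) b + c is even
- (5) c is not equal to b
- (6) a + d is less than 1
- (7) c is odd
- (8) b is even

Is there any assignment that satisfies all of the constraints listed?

Constraint 8 makes b even and constraint 7 makes c odd, so b + c must be odd. Constraint 4 says b + c is even — contradiction.

Unsatisfiable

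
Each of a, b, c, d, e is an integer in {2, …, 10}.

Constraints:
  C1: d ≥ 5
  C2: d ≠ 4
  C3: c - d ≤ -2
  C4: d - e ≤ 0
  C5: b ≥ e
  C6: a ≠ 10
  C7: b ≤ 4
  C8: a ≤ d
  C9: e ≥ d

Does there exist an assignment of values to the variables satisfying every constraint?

Unsatisfiable

From constraints 1 and 9: e ≥ d and d ≥ 5, so e ≥ 5. From constraints 5 and 7: e ≤ b and b ≤ 4, so e ≤ 4. But 4 < 5, so no value of e works.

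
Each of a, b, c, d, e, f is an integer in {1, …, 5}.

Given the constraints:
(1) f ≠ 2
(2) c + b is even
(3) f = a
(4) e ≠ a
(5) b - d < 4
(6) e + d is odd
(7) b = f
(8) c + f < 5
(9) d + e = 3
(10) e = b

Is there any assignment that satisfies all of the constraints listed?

Unsatisfiable

From constraints 3, 7, and 10, e = b = f = a, so e = a. But constraint 4 says e ≠ a. Contradiction.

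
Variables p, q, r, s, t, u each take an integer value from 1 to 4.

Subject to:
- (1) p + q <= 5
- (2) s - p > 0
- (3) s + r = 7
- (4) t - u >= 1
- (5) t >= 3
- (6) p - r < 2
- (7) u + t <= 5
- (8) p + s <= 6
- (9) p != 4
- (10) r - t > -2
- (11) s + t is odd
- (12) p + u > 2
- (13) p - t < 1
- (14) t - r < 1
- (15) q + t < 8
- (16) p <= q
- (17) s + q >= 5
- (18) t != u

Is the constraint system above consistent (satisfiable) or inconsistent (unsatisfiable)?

Satisfiable

Try p = 2, q = 3, r = 3, s = 4, t = 3, u = 2.
Check constraint 1: p + q = 5; constraint 2: s - p = 2. The remaining constraints are straightforward to verify.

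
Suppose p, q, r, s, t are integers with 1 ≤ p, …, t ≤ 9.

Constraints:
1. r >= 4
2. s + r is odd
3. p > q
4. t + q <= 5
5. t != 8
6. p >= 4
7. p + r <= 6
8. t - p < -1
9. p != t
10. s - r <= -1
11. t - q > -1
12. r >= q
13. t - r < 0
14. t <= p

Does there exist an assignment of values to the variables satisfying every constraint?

From constraint 6: p ≥ 4. From constraint 1: r ≥ 4. Hence p + r ≥ 8. But constraint 7 requires p + r ≤ 6, and 6 < 8. Contradiction.

Unsatisfiable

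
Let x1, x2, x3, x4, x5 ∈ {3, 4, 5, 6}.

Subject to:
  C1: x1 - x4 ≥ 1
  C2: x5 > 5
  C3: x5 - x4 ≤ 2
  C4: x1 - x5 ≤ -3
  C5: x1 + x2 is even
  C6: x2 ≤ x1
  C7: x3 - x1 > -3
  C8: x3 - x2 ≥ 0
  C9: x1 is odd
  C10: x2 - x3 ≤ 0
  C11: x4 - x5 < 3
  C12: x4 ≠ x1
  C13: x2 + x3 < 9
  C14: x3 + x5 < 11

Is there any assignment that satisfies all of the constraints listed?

Constraints 1, 3, and 4 give x1 − x4 ≥ 1, x4 − x5 ≥ -2, x5 − x1 ≥ 3.
Adding all 3 inequalities: the left sides telescope to 0, and the right sides sum to 1 + (-2) + 3 = 2. So 0 ≥ 2, which is false.

Unsatisfiable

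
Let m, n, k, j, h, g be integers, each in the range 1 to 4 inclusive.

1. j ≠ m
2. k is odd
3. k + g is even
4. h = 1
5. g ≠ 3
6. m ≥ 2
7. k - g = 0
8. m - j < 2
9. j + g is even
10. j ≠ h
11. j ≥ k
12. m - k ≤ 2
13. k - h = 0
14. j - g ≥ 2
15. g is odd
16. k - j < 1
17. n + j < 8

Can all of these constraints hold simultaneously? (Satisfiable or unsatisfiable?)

Satisfiable

Try m = 2, n = 2, k = 1, j = 3, h = 1, g = 1.
Check constraint 7: k - g = 0; constraint 8: m - j = -1; constraint 12: m - k = 1. The remaining constraints are straightforward to verify.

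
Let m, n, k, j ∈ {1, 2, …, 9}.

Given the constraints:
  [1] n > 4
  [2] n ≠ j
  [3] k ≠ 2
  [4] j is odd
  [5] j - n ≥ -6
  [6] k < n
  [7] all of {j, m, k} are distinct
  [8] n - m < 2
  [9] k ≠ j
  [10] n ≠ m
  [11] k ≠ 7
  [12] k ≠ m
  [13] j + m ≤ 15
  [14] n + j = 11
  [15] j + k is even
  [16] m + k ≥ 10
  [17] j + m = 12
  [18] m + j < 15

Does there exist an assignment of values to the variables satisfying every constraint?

One satisfying assignment is m = 9, n = 8, k = 1, j = 3.
For the less obvious constraints — constraint 5: j - n = -5; constraint 8: n - m = -1; constraint 13: j + m = 12 — and the others hold by inspection.

Satisfiable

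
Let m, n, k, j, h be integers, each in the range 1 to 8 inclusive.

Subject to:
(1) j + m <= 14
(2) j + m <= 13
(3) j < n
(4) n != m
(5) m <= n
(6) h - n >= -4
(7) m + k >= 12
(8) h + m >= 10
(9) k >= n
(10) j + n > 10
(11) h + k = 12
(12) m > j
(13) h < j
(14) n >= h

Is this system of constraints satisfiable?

Try m = 7, n = 8, k = 8, j = 5, h = 4.
Check constraint 1: j + m = 12; constraint 2: j + m = 12; constraint 6: h - n = -4. The remaining constraints are straightforward to verify.

Satisfiable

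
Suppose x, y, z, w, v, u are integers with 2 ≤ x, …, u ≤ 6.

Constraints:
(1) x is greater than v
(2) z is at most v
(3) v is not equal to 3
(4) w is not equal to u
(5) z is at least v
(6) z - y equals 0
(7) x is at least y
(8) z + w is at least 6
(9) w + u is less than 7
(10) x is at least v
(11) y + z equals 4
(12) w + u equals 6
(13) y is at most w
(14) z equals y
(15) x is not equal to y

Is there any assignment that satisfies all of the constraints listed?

Take x = 4, y = 2, z = 2, w = 4, v = 2, u = 2. Then constraint 6: z - y = 0; constraint 8: z + w = 6, and every other listed constraint is also met.

Satisfiable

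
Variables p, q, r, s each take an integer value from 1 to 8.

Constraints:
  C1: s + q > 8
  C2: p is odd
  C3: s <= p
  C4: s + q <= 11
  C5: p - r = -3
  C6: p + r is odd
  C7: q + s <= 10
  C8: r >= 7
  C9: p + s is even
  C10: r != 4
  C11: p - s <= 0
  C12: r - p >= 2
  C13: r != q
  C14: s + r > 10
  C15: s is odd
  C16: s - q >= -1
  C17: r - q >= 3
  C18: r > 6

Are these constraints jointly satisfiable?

Setting (p, q, r, s) = (5, 4, 8, 5) satisfies everything: constraint 1: s + q = 9; constraint 4: s + q = 9; constraint 5: p - r = -3, and the others follow.

Satisfiable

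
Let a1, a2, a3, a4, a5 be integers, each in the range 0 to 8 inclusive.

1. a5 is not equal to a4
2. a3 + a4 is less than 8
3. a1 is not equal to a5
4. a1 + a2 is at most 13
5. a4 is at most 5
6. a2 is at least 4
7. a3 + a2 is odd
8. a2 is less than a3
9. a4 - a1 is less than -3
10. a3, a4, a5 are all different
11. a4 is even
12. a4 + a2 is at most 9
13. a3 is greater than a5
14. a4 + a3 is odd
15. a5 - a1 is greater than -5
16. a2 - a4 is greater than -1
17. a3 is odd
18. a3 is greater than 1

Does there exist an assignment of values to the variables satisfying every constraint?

Satisfiable

One satisfying assignment is a1 = 6, a2 = 4, a3 = 5, a4 = 2, a5 = 4.
For the less obvious constraints — constraint 2: a3 + a4 = 7; constraint 4: a1 + a2 = 10; constraint 9: a4 - a1 = -4 — and the others hold by inspection.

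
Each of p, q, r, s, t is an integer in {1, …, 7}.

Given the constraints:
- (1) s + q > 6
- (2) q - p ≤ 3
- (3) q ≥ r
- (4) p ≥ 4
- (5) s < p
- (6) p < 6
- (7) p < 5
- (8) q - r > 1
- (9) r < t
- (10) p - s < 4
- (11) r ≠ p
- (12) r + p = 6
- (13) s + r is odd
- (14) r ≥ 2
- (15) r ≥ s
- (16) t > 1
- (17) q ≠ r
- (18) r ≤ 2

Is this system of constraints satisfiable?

Take p = 4, q = 6, r = 2, s = 1, t = 4. Then constraint 1: s + q = 7; constraint 2: q - p = 2, and every other listed constraint is also met.

Satisfiable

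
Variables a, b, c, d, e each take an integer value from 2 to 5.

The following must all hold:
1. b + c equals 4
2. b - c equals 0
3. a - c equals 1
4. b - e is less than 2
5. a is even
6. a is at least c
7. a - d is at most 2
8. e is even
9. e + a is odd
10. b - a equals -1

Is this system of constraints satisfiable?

Constraint 8 makes e even and constraint 5 makes a even, so e + a must be even. Constraint 9 says e + a is odd — contradiction.

Unsatisfiable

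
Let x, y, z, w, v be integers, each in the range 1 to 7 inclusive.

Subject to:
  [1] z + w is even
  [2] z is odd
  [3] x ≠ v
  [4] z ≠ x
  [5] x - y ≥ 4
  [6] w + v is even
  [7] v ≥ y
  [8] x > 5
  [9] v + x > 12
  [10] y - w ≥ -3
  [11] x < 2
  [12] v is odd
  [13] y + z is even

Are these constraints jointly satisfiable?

From constraint 8: x ≥ 6. From constraint 11: x ≤ 1. But 1 < 6, so no value of x works.

Unsatisfiable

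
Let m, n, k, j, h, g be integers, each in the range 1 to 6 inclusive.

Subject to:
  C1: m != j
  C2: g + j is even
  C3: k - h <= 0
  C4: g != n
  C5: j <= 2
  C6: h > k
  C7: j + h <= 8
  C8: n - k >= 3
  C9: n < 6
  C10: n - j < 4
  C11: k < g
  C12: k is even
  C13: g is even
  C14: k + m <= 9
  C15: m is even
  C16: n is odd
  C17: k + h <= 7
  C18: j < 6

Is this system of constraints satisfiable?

Satisfiable

The assignment m = 6, n = 5, k = 2, j = 2, h = 5, g = 6 works:
  constraint 3 holds since k - h = -3.
  constraint 7 holds since j + h = 7.
  constraint 8 holds since n - k = 3.
The rest check out directly.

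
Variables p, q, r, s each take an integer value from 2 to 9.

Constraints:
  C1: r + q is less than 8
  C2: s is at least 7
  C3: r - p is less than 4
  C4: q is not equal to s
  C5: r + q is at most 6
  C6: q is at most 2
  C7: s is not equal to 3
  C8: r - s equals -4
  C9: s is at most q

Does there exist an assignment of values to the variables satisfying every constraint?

From constraint 2: s ≥ 7. From constraints 6 and 9: s ≤ q and q ≤ 2, so s ≤ 2. But 2 < 7, so no value of s works.

Unsatisfiable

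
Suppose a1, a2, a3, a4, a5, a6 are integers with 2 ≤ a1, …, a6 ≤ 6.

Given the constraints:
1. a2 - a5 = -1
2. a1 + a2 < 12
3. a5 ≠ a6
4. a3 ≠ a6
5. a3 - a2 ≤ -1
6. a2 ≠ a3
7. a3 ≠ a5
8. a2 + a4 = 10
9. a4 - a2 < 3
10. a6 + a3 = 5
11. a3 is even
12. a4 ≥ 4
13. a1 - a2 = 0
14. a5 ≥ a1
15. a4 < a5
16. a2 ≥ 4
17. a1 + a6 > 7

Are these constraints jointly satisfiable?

Satisfiable

Try a1 = 5, a2 = 5, a3 = 2, a4 = 5, a5 = 6, a6 = 3.
Check constraint 1: a2 - a5 = -1; constraint 2: a1 + a2 = 10. The remaining constraints are straightforward to verify.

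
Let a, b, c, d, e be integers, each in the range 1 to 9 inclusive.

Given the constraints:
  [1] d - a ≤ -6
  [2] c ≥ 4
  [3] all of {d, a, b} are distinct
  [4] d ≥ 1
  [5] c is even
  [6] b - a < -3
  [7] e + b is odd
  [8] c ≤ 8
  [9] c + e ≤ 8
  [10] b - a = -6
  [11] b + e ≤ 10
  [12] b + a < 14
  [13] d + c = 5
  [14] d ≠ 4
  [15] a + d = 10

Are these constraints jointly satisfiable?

Take a = 9, b = 3, c = 4, d = 1, e = 4. Then constraint 1: d - a = -8; constraint 6: b - a = -6; constraint 9: c + e = 8, and every other listed constraint is also met.

Satisfiable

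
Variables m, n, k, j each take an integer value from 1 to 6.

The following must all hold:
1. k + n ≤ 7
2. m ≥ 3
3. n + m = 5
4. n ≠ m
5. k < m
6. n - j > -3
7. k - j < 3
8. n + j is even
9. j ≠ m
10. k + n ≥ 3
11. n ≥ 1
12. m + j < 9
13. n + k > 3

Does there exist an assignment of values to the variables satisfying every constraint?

Satisfiable

Take m = 4, n = 1, k = 3, j = 3. Then constraint 1: k + n = 4; constraint 3: n + m = 5, and every other listed constraint is also met.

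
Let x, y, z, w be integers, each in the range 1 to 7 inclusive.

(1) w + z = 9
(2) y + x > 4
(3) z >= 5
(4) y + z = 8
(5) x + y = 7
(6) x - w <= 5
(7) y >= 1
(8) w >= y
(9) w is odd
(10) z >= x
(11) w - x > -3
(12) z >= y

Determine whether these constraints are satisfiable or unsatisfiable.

Satisfiable

The assignment x = 5, y = 2, z = 6, w = 3 works:
  constraint 1 holds since w + z = 9.
  constraint 2 holds since y + x = 7.
The rest check out directly.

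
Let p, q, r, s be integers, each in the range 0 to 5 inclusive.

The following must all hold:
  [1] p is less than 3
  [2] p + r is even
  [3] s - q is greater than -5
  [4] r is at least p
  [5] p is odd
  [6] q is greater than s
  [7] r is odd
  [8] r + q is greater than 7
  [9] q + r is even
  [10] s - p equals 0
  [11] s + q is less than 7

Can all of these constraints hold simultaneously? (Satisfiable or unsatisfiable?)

Setting (p, q, r, s) = (1, 5, 5, 1) satisfies everything: constraint 3: s - q = -4; constraint 8: r + q = 10; constraint 10: s - p = 0, and the others follow.

Satisfiable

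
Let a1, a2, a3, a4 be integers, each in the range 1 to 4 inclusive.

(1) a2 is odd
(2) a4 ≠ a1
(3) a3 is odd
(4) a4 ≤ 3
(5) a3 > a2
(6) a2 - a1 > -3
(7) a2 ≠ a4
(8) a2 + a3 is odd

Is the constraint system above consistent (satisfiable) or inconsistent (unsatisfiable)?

Constraint 1 makes a2 odd and constraint 3 makes a3 odd, so a2 + a3 must be even. Constraint 8 says a2 + a3 is odd — contradiction.

Unsatisfiable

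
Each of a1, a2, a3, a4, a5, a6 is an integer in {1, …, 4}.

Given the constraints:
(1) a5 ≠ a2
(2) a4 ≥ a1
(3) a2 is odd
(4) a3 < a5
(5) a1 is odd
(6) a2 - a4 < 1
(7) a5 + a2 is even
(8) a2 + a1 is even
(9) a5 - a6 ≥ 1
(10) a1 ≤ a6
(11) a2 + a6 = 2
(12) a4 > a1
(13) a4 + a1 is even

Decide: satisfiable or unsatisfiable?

Take a1 = 1, a2 = 1, a3 = 1, a4 = 3, a5 = 3, a6 = 1. Then constraint 6: a2 - a4 = -2; constraint 9: a5 - a6 = 2; constraint 11: a2 + a6 = 2, and every other listed constraint is also met.

Satisfiable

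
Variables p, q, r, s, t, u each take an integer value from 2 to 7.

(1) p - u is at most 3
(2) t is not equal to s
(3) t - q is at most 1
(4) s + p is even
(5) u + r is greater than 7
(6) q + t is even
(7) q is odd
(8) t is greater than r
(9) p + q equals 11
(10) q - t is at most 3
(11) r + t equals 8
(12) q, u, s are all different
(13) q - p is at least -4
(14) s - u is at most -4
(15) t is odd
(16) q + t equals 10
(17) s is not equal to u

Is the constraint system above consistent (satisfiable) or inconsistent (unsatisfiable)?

Satisfiable

Try p = 6, q = 5, r = 3, s = 2, t = 5, u = 6.
Check constraint 1: p - u = 0; constraint 3: t - q = 0; constraint 5: u + r = 9. The remaining constraints are straightforward to verify.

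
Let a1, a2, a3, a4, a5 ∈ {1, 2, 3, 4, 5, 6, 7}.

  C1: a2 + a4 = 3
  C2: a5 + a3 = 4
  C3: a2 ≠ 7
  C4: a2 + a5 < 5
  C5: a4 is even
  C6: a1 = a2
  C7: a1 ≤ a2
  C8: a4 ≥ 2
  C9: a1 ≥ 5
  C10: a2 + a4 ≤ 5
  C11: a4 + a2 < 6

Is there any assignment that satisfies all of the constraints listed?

From constraints 7 and 9: a2 ≥ a1 ≥ 5. From constraint 8: a4 ≥ 2. Hence a2 + a4 ≥ 7. But constraint 10 requires a2 + a4 ≤ 5, and 5 < 7. Contradiction.

Unsatisfiable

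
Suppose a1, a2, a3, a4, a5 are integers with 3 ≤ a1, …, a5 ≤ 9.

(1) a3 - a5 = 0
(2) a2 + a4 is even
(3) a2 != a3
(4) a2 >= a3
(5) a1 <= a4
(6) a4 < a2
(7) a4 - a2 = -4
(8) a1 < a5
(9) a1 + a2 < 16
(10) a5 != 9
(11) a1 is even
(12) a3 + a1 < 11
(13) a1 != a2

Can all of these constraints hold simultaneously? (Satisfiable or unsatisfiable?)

Satisfiable

One satisfying assignment is a1 = 4, a2 = 9, a3 = 5, a4 = 5, a5 = 5.
For the less obvious constraints — constraint 1: a3 - a5 = 0; constraint 7: a4 - a2 = -4; constraint 9: a1 + a2 = 13 — and the others hold by inspection.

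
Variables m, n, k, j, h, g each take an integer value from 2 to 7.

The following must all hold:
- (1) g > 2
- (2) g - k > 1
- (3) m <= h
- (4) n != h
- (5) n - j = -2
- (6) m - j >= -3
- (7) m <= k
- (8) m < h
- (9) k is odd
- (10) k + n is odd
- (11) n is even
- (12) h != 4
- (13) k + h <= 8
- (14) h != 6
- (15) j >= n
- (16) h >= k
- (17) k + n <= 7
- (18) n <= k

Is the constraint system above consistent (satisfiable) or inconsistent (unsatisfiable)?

Satisfiable

Try m = 2, n = 2, k = 3, j = 4, h = 3, g = 7.
Check constraint 2: g - k = 4; constraint 5: n - j = -2; constraint 6: m - j = -2. The remaining constraints are straightforward to verify.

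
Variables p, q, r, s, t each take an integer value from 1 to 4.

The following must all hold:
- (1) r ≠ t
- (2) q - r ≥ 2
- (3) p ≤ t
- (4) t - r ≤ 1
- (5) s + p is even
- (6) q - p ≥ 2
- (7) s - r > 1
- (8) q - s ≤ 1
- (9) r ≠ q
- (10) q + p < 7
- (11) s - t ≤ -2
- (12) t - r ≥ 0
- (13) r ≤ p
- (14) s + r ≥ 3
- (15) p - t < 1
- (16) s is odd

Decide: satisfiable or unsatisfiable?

Constraints 2, 4, 8, and 11 give t − s ≥ 2, s − q ≥ -1, q − r ≥ 2, r − t ≥ -1.
Adding all 4 inequalities: the left sides telescope to 0, and the right sides sum to 2 + (-1) + 2 + (-1) = 2. So 0 ≥ 2, which is false.

Unsatisfiable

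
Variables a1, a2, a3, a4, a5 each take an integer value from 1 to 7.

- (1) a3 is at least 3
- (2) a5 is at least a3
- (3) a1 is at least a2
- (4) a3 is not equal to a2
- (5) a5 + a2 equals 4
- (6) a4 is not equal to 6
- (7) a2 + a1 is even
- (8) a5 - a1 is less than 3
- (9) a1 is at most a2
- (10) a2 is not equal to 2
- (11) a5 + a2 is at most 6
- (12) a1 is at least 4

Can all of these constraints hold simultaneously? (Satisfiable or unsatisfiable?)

Unsatisfiable

From constraints 1 and 2: a5 ≥ a3 ≥ 3. From constraints 9 and 12: a2 ≥ a1 ≥ 4. Hence a5 + a2 ≥ 7. But constraint 11 requires a5 + a2 ≤ 6, and 6 < 7. Contradiction.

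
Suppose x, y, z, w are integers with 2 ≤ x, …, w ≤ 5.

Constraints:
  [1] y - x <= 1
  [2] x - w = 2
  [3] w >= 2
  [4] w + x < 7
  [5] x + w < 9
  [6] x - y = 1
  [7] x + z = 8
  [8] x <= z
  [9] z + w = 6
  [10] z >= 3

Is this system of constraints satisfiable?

Setting (x, y, z, w) = (4, 3, 4, 2) satisfies everything: constraint 1: y - x = -1; constraint 2: x - w = 2; constraint 4: w + x = 6, and the others follow.

Satisfiable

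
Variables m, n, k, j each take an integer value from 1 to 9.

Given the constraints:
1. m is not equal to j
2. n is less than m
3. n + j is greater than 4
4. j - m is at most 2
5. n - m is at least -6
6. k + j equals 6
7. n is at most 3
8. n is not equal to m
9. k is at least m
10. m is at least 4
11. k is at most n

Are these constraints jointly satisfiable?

From constraints 9 and 10: k ≥ m and m ≥ 4, so k ≥ 4. From constraints 7 and 11: k ≤ n and n ≤ 3, so k ≤ 3. But 3 < 4, so no value of k works.

Unsatisfiable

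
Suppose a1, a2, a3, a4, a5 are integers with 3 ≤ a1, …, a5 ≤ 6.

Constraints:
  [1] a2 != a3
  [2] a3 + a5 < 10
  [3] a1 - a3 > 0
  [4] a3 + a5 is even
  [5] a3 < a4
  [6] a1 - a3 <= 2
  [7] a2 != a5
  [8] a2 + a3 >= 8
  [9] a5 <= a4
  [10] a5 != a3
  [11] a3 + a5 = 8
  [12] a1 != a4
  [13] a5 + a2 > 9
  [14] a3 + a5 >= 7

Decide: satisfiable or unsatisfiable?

One satisfying assignment is a1 = 5, a2 = 6, a3 = 3, a4 = 6, a5 = 5.
For the less obvious constraints — constraint 2: a3 + a5 = 8; constraint 3: a1 - a3 = 2 — and the others hold by inspection.

Satisfiable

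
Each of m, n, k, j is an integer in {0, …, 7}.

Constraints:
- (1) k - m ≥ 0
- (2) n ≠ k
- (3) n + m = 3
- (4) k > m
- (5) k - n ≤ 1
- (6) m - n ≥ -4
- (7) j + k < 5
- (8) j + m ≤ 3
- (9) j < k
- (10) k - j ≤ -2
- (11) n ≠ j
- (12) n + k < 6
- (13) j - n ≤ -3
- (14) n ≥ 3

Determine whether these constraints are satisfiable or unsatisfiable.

Unsatisfiable

Constraints 1, 6, 10, and 13 give k − m ≥ 0, m − n ≥ -4, n − j ≥ 3, j − k ≥ 2.
Adding all 4 inequalities: the left sides telescope to 0, and the right sides sum to 0 + (-4) + 3 + 2 = 1. So 0 ≥ 1, which is false.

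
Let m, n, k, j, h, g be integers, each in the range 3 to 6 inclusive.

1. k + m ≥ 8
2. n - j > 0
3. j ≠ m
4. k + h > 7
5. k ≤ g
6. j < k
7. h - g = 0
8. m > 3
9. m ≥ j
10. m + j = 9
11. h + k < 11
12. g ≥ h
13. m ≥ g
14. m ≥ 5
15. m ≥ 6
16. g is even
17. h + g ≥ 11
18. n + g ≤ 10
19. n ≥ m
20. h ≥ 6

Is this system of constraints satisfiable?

From constraints 15 and 19: n ≥ m ≥ 6. From constraints 12 and 20: g ≥ h ≥ 6. Hence n + g ≥ 12. But constraint 18 requires n + g ≤ 10, and 10 < 12. Contradiction.

Unsatisfiable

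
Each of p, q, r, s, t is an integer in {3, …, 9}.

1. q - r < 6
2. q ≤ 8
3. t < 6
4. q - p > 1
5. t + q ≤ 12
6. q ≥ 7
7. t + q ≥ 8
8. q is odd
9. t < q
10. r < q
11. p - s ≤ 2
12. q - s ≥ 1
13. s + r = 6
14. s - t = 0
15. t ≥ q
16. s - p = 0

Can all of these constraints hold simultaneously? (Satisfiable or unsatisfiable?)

Unsatisfiable

From constraints 6 and 15: t ≥ q and q ≥ 7, so t ≥ 7. From constraint 3: t ≤ 5. But 5 < 7, so no value of t works.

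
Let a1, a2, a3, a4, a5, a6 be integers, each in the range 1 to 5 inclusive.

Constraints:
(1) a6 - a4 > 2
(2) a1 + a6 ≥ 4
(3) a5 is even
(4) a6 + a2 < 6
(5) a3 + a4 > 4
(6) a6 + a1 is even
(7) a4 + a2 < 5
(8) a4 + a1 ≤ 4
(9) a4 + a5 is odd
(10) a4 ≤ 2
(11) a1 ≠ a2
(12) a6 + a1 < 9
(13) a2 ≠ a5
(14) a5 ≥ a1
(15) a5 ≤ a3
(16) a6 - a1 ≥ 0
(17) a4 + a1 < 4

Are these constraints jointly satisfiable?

The assignment a1 = 2, a2 = 1, a3 = 5, a4 = 1, a5 = 2, a6 = 4 works:
  constraint 1 holds since a6 - a4 = 3.
  constraint 2 holds since a1 + a6 = 6.
  constraint 4 holds since a6 + a2 = 5.
The rest check out directly.

Satisfiable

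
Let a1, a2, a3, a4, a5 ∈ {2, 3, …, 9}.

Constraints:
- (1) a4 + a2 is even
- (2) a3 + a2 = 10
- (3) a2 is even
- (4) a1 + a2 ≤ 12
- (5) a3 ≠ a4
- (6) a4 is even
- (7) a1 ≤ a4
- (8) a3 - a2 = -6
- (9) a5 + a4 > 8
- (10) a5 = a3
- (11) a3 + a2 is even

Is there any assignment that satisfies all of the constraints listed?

One satisfying assignment is a1 = 2, a2 = 8, a3 = 2, a4 = 8, a5 = 2.
For the less obvious constraints — constraint 2: a3 + a2 = 10; constraint 4: a1 + a2 = 10 — and the others hold by inspection.

Satisfiable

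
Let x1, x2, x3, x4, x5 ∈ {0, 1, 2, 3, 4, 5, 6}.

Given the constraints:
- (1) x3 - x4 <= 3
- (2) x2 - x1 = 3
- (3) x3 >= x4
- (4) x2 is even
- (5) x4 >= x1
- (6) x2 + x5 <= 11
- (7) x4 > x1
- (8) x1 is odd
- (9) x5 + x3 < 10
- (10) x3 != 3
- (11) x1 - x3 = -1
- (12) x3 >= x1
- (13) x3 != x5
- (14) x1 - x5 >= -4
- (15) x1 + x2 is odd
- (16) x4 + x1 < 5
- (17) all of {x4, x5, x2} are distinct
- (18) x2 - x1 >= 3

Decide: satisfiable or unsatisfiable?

The assignment x1 = 1, x2 = 4, x3 = 2, x4 = 2, x5 = 5 works:
  constraint 1 holds since x3 - x4 = 0.
  constraint 2 holds since x2 - x1 = 3.
The rest check out directly.

Satisfiable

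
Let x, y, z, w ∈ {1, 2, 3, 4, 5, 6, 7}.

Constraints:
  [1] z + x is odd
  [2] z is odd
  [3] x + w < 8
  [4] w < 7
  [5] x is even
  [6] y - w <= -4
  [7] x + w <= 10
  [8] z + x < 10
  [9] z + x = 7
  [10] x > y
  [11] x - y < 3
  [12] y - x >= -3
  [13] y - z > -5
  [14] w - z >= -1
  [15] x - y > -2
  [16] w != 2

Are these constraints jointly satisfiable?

Satisfiable

Setting (x, y, z, w) = (2, 1, 5, 5) satisfies everything: constraint 3: x + w = 7; constraint 6: y - w = -4, and the others follow.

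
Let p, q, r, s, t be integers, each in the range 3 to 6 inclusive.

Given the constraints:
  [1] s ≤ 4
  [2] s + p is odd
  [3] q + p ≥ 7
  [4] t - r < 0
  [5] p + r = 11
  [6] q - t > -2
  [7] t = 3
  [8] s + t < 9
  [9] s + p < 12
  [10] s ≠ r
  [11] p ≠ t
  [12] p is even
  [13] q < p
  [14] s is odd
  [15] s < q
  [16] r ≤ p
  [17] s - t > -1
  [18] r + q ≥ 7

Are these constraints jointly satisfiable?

Satisfiable

Setting (p, q, r, s, t) = (6, 4, 5, 3, 3) satisfies everything: constraint 3: q + p = 10; constraint 4: t - r = -2; constraint 5: p + r = 11, and the others follow.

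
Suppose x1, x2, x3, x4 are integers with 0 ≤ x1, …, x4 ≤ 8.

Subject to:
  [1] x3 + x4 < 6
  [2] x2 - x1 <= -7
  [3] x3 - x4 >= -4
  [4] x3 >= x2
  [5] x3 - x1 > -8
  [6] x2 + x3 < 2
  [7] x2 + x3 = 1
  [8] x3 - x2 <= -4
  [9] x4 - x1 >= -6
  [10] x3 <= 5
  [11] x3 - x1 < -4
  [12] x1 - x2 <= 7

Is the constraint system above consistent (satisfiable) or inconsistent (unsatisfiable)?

Constraints 2, 3, 8, and 9 give x2 − x3 ≥ 4, x3 − x4 ≥ -4, x4 − x1 ≥ -6, x1 − x2 ≥ 7.
Adding all 4 inequalities: the left sides telescope to 0, and the right sides sum to 4 + (-4) + (-6) + 7 = 1. So 0 ≥ 1, which is false.

Unsatisfiable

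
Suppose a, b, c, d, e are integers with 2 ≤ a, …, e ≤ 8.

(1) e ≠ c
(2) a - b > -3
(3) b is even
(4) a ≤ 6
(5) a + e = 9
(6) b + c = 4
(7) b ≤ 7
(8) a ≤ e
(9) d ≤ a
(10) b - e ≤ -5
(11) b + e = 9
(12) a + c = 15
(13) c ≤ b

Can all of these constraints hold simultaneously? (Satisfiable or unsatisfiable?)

From constraint 4: a ≤ 6. From constraints 7 and 13: c ≤ b ≤ 7. Hence a + c ≤ 13. But constraint 12 requires a + c = 15, and 15 > 13. Contradiction.

Unsatisfiable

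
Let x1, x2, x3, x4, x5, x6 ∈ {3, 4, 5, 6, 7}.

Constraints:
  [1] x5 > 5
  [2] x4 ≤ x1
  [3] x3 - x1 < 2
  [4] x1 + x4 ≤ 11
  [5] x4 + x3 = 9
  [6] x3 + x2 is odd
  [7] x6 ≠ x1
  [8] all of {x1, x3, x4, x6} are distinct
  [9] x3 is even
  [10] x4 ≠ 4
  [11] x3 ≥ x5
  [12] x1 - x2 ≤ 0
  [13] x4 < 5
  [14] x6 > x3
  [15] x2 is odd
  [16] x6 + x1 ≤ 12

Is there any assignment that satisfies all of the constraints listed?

Satisfiable

Try x1 = 5, x2 = 5, x3 = 6, x4 = 3, x5 = 6, x6 = 7.
Check constraint 3: x3 - x1 = 1; constraint 4: x1 + x4 = 8; constraint 5: x4 + x3 = 9. The remaining constraints are straightforward to verify.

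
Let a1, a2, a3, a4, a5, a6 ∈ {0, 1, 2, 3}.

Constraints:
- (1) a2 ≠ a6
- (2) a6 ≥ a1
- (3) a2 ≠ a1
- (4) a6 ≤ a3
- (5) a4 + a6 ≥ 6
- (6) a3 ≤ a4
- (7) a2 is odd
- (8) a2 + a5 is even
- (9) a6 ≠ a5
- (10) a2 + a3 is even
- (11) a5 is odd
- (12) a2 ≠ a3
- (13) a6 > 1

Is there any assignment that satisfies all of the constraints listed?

Satisfiable

Setting (a1, a2, a3, a4, a5, a6) = (3, 1, 3, 3, 1, 3) satisfies everything: constraint 5: a4 + a6 = 6; constraint 7: a2 = 1 is odd; constraint 8: a2 + a5 = 2 is even, and the others follow.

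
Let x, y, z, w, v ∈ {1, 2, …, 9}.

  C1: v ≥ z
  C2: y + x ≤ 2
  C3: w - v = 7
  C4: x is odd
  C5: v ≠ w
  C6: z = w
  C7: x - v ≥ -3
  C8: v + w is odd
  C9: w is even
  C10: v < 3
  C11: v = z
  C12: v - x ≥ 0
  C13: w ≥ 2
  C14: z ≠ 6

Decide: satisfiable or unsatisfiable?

Unsatisfiable

From constraints 6 and 11, v = z = w, so v = w. But constraint 5 says v ≠ w. Contradiction.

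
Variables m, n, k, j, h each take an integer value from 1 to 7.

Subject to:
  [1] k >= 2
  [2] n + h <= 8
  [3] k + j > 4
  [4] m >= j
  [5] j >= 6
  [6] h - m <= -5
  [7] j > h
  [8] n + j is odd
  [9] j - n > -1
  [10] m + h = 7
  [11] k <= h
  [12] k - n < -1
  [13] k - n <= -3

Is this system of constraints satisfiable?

Unsatisfiable

From constraints 4 and 5: m ≥ j ≥ 6. From constraints 1 and 11: h ≥ k ≥ 2. Hence m + h ≥ 8. But constraint 10 requires m + h = 7, and 7 < 8. Contradiction.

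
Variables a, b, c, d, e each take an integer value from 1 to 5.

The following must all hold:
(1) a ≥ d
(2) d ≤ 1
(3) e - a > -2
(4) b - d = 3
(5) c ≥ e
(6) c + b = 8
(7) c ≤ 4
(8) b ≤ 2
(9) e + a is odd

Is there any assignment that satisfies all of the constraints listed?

Unsatisfiable

From constraint 7: c ≤ 4. From constraint 8: b ≤ 2. Hence c + b ≤ 6. But constraint 6 requires c + b = 8, and 8 > 6. Contradiction.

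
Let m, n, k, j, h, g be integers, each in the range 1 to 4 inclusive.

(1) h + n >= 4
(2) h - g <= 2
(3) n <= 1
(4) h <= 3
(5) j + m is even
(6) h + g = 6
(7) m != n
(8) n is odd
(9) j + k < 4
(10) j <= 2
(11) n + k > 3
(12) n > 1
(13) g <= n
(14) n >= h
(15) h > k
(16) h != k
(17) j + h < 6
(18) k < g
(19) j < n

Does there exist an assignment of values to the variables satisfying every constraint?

From constraint 4: h ≤ 3. From constraints 3 and 13: g ≤ n ≤ 1. Hence h + g ≤ 4. But constraint 6 requires h + g = 6, and 6 > 4. Contradiction.

Unsatisfiable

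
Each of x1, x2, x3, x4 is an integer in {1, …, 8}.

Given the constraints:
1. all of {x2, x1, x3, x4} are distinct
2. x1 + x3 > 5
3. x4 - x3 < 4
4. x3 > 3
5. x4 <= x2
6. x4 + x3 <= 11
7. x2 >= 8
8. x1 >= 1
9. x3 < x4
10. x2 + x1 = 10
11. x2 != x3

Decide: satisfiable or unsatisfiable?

Satisfiable

Take x1 = 2, x2 = 8, x3 = 5, x4 = 6. Then constraint 2: x1 + x3 = 7; constraint 3: x4 - x3 = 1, and every other listed constraint is also met.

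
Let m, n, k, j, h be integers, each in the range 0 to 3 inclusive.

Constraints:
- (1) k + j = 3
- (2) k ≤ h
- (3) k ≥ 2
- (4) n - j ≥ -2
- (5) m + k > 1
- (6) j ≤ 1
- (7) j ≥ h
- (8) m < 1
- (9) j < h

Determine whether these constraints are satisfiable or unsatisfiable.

Unsatisfiable

From constraints 2 and 3: h ≥ k and k ≥ 2, so h ≥ 2. From constraints 6 and 7: h ≤ j and j ≤ 1, so h ≤ 1. But 1 < 2, so no value of h works.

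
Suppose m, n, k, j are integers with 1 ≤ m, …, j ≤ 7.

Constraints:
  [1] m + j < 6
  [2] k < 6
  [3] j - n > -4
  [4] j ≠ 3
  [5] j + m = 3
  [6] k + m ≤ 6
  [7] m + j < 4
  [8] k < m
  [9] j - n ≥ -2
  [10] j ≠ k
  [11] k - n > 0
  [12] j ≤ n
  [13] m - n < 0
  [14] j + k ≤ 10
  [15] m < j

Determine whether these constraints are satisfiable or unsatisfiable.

Constraints 8, 11, 12, and 15 give k < m, m < j, j ≤ n, n < k. Chaining: k < m < j ≤ n < k, which forces k < k — impossible.

Unsatisfiable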